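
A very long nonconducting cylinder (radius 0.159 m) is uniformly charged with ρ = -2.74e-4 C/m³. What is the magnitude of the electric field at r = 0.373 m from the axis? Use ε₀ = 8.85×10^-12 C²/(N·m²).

|E| ≈ 1.05e6 N/C

By cylindrical symmetry E is radial; use a coaxial Gaussian cylinder of radius 0.373 m and length L (r > 0.159 m, full cross-section enclosed).
λ_enc = ρ·πR² = (-2.74×10^-4)π(0.159)² = -2.176×10^-5 C/m.
By Gauss's law (flux through the curved wall only), E·2πrL = λ_enc L/ε₀.
E = |λ_enc|/(2πε₀r) = (2.176×10^-5)/(2π·8.85×10^-12·0.373) = 1.05e6 N/C.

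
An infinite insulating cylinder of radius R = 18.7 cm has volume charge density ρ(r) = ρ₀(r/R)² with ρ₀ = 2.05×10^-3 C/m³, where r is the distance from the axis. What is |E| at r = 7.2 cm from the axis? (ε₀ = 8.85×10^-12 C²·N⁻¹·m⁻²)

Take a coaxial cylindrical Gaussian surface of radius r = 7.2 cm and length L (r < R).
Integrating ρ over the cross-section to radius r: λ_enc = (2πρ₀/R²) ∫₀^r r'^3 dr' = 2πρ₀ r^4/(4·R²) = 2.475e-6 C/m.
By Gauss's law (flux through the curved wall only), E·2πrL = λ_enc L/ε₀.
E = |λ_enc|/(2πε₀r) = (2.475×10^-6)/(2π·8.85×10^-12·0.072) = 6.18×10^5 N/C.

6.18×10^5 N/C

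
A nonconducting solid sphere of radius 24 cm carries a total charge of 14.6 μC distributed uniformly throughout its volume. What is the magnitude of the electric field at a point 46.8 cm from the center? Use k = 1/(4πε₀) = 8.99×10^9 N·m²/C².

Take a concentric spherical Gaussian surface of radius r = 46.8 cm (r > R, so the entire charge is enclosed).
Q_enc = 14.6 μC = 1.46×10^-5 C.
Since E is radial and uniform over the Gaussian sphere, Φ = E·4πr² = Q_enc/ε₀.
E = k|Q_enc|/r² = (8.99×10^9)(1.46×10^-5)/(0.468)² = 5.99e5 N/C.

5.99×10^5 V/m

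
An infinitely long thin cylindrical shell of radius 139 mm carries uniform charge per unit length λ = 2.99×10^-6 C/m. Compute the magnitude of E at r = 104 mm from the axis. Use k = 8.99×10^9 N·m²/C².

E = 0 (no enclosed charge)

Coaxial Gaussian cylinder, radius r = 104 mm, length L (r < 139 mm, inside the shell).
All the surface charge lies outside this cylinder: Q_enc = 0, hence E = 0.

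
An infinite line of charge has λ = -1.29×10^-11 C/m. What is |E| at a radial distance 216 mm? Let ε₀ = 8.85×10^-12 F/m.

E ≈ 1.07 N/C

Coaxial Gaussian cylinder, radius r = 216 mm, length L.
Q_enc = λL, so λ_enc = -1.29×10^-11 C/m.
By Gauss's law (flux through the curved wall only), E·2πrL = λ_enc L/ε₀.
E = |λ_enc|/(2πε₀r) = (1.29e-11)/(2π·8.85×10^-12·0.216) = 1.07 N/C.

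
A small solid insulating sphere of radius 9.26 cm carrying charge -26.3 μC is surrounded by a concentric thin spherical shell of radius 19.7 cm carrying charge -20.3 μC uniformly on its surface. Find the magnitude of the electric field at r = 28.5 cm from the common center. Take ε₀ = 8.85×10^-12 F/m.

5.16×10^6 V/m

Take a concentric spherical Gaussian surface of radius r = 28.5 cm (r > 19.7 cm, enclosing both).
Q_enc = (-26.3 μC) + (-20.3 μC) = -4.66×10^-5 C.
Gauss's law: E·4πr² = Q_enc/ε₀.
E = |Q_enc|/(4πε₀r²) = (4.66e-5)/(4π·8.85×10^-12·(0.285)²) = 5.16e6 N/C.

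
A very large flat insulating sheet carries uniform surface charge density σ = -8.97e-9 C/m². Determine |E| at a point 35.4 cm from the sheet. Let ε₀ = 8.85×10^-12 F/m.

By planar symmetry E is perpendicular to the sheet and uniform; use a Gaussian pillbox with flat faces of area A on each side of the sheet.
Only the two end caps contribute flux: Φ = 2EA. With Q_enc = σA, Gauss's law gives E = |σ|/(2ε₀).
E = |σ|/(2ε₀) = (8.97×10^-9)/(2·8.85×10^-12) = 507 N/C.

E ≈ 507 N/C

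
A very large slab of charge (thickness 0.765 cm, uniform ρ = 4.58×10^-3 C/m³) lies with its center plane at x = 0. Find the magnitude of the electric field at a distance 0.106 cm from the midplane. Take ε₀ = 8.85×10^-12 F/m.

By symmetry E is perpendicular to the slab. A Gaussian pillbox from −0.106 cm to +0.106 cm (face area A) lies entirely within the slab.
Q_enc = ρ·(2x)·A and flux = 2EA, so 2EA = 2ρxA/ε₀ ⇒ E = |ρ|x/ε₀.
E = (4.58×10^-3)(0.00106)/(8.85×10^-12) = 5.49×10^5 N/C.

E ≈ 5.49×10^5 N/C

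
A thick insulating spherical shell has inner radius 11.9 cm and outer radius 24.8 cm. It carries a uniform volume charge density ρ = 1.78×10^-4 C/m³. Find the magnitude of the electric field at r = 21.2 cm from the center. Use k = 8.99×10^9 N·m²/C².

By spherical symmetry E is radial; choose a Gaussian sphere of radius r = 21.2 cm (within the shell material, 11.9 cm < r < 24.8 cm).
Only the shell between 11.9 cm and r is enclosed: Q_enc = ρ·(4π/3)(r³ − a³) = (1.78×10^-4)·(4π/3)·((0.212)³ − (0.119)³) = 5.848×10^-6 C.
Gauss's law: E·4πr² = Q_enc/ε₀.
E = k|Q_enc|/r² = (8.99×10^9)(5.848×10^-6)/(0.212)² = 1.17e6 N/C.

E = 1.17e6 V/m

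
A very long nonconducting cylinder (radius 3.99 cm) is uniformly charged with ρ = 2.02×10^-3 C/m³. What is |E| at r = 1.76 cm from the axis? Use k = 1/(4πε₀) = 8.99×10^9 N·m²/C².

Take a coaxial cylindrical Gaussian surface of radius r = 1.76 cm and length L (r < R).
Enclosed charge per unit length: λ_enc = ρ·πr² = (2.02×10^-3)π(0.0176)² = 1.966e-6 C/m.
Applying ∮E·dA = Q_enc/ε₀ with the end caps contributing no flux:
E = 2k|λ_enc|/r = 2(8.99×10^9)(1.966×10^-6)/(0.0176) = 2.01e6 N/C.

|E| ≈ 2.01×10^6 N/C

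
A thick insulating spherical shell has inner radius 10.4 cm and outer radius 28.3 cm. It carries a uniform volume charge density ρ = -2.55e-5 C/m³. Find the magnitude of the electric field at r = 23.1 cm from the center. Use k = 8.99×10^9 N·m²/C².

Symmetry ⇒ E = E(r) r̂. Gaussian sphere of radius r = 23.1 cm (within the shell material, 10.4 cm < r < 28.3 cm).
Enclosed charge is the volume from a to r: Q_enc = (4π/3)ρ(r³ − a³) = -1.196×10^-6 C.
Since E is radial and uniform over the Gaussian sphere, Φ = E·4πr² = Q_enc/ε₀.
E = k|Q_enc|/r² = (8.99×10^9)(1.196×10^-6)/(0.231)² = 2.02×10^5 N/C.

E = 2.02×10^5 N/C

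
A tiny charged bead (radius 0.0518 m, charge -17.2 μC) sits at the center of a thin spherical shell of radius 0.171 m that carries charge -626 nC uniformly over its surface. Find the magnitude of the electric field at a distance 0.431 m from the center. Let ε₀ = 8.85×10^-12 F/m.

E = 8.63×10^5 N/C

By spherical symmetry E is radial; choose a Gaussian sphere of radius r = 0.431 m (r > 0.171 m, enclosing both).
Q_enc = (-17.2 μC) + (-626 nC) = -1.783×10^-5 C.
By Gauss's law, ∮E·dA = E·4πr² = Q_enc/ε₀.
E = |Q_enc|/(4πε₀r²) = (1.783e-5)/(4π·8.85×10^-12·(0.431)²) = 8.63×10^5 N/C.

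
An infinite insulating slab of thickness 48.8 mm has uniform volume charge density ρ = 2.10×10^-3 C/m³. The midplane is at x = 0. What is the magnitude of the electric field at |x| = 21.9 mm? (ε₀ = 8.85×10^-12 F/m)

By symmetry E is perpendicular to the slab. A Gaussian pillbox from −21.9 mm to +21.9 mm (face area A) lies entirely within the slab.
Q_enc = ρ·(2x)·A and flux = 2EA, so 2EA = 2ρxA/ε₀ ⇒ E = |ρ|x/ε₀.
E = (2.10e-3)(0.0219)/(8.85×10^-12) = 5.20e6 N/C.

5.20e6 V/m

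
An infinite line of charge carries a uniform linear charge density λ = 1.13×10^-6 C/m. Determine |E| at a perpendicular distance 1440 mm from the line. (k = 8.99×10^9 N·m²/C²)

E = 1.41×10^4 N/C

By cylindrical symmetry E is radial; use a coaxial Gaussian cylinder of radius 1440 mm and length L.
Q_enc = λL, so λ_enc = 1.13e-6 C/m.
By Gauss's law (flux through the curved wall only), E·2πrL = λ_enc L/ε₀.
E = 2k|λ_enc|/r = 2(8.99×10^9)(1.13e-6)/(1.44) = 1.41e4 N/C.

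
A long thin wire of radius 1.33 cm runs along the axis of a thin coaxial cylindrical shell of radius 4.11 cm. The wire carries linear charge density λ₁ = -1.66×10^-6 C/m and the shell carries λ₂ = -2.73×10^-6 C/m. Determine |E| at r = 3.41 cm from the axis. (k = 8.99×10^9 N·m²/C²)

Take a coaxial cylindrical Gaussian surface of radius r = 3.41 cm and length L (between the conductors, 1.33 cm < r < 4.11 cm).
Only the inner wire is enclosed; the outer shell contributes nothing inside itself. λ_enc = λ₁ = -1.66×10^-6 C/m.
Since E is radial and uniform over the curved surface, Φ = E·2πrL = Q_enc/ε₀ = λ_enc L/ε₀.
E = 2k|λ_enc|/r = 2(8.99×10^9)(1.66×10^-6)/(0.0341) = 8.75×10^5 N/C.

8.75×10^5 N/C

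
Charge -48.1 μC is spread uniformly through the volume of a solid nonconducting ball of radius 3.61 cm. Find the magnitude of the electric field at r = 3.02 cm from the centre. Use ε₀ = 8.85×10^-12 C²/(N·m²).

Take a concentric spherical Gaussian surface of radius r = 3.02 cm (r < R).
Only the charge within r is enclosed: Q_enc = Q·(r/R)³ = (-48.1 μC)·(3.02 cm/3.61 cm)³ = -2.816×10^-5 C.
Gauss's law: E·4πr² = Q_enc/ε₀.
E = |Q_enc|/(4πε₀r²) = (2.816×10^-5)/(4π·8.85×10^-12·(0.0302)²) = 2.78e8 N/C.

|E| = 2.78×10^8 N/C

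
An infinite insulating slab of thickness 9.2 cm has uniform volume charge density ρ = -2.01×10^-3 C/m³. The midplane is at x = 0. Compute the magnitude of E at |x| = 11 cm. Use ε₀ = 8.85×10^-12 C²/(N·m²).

The point |x| = 11 cm lies outside the slab (half-thickness 0.046 m). A symmetric pillbox spanning the full slab encloses Q_enc = ρ·d·A.
Flux = 2EA ⇒ E = |ρ|d/(2ε₀), independent of distance outside.
E = (2.01e-3)(0.092)/(2·8.85×10^-12) = 1.04e7 N/C.

|E| ≈ 1.04e7 N/C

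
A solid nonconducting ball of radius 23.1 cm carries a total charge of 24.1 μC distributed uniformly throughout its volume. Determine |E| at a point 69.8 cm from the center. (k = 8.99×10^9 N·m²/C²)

Symmetry ⇒ E = E(r) r̂. Gaussian sphere of radius r = 69.8 cm (r > R, so the entire charge is enclosed).
Q_enc = 24.1 μC = 2.41×10^-5 C.
Applying ∮E·dA = Q_enc/ε₀ with Φ = E(4πr²):
E = k|Q_enc|/r² = (8.99×10^9)(2.41e-5)/(0.698)² = 4.45e5 N/C.

|E| = 4.45e5 N/C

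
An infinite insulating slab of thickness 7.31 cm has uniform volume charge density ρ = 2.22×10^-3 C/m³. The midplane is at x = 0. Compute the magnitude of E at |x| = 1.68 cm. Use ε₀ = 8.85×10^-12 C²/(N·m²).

|E| ≈ 4.21×10^6 V/m

By symmetry E is perpendicular to the slab. A Gaussian pillbox from −1.68 cm to +1.68 cm (face area A) lies entirely within the slab.
Q_enc = ρ·(2x)·A and flux = 2EA, so 2EA = 2ρxA/ε₀ ⇒ E = |ρ|x/ε₀.
E = (2.22e-3)(0.0168)/(8.85×10^-12) = 4.21e6 N/C.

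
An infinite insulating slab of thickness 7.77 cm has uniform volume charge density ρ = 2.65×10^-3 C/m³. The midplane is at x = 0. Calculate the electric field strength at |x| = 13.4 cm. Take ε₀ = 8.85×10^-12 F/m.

|E| = 1.16×10^7 N/C

The point |x| = 13.4 cm lies outside the slab (half-thickness 0.03885 m). A symmetric pillbox spanning the full slab encloses Q_enc = ρ·d·A.
Flux = 2EA ⇒ E = |ρ|d/(2ε₀), independent of distance outside.
E = (2.65×10^-3)(0.0777)/(2·8.85×10^-12) = 1.16×10^7 N/C.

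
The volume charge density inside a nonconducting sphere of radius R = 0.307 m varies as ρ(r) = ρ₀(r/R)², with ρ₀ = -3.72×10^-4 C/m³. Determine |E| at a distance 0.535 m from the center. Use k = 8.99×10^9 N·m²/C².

E = 8.50×10^5 V/m

Symmetry ⇒ E = E(r) r̂. Gaussian sphere of radius r = 0.535 m (r > R, all charge enclosed).
Q_enc = 4π ∫₀^R ρ₀(r'/R)^2 r'² dr' = 4πρ₀R³/5 = -2.705e-5 C.
Applying ∮E·dA = Q_enc/ε₀ with Φ = E(4πr²):
E = k|Q_enc|/r² = (8.99×10^9)(2.705×10^-5)/(0.535)² = 8.50×10^5 N/C.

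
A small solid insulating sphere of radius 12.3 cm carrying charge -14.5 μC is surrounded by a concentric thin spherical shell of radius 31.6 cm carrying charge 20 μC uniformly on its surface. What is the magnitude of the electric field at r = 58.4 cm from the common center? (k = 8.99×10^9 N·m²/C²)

1.45×10^5 V/m

By spherical symmetry E is radial; choose a Gaussian sphere of radius r = 58.4 cm (r > 31.6 cm, enclosing both).
Q_enc = (-14.5 μC) + (20 μC) = 5.50×10^-6 C.
Since E is radial and uniform over the Gaussian sphere, Φ = E·4πr² = Q_enc/ε₀.
E = k|Q_enc|/r² = (8.99×10^9)(5.50×10^-6)/(0.584)² = 1.45e5 N/C.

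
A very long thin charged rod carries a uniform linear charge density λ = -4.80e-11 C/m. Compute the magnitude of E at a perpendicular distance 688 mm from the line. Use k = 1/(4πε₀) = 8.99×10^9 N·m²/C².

Choose a coaxial cylinder of radius r = 688 mm (arbitrary length L) as the Gaussian surface.
Q_enc = λL, so λ_enc = -4.80×10^-11 C/m.
Applying ∮E·dA = Q_enc/ε₀ with the end caps contributing no flux:
E = 2k|λ_enc|/r = 2(8.99×10^9)(4.80×10^-11)/(0.688) = 1.25 N/C.

E ≈ 1.25 N/C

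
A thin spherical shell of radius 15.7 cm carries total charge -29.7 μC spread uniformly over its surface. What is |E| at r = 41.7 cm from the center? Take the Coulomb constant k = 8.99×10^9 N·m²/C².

|E| ≈ 1.54e6 V/m

By spherical symmetry E is radial; choose a Gaussian sphere of radius r = 41.7 cm (r > 15.7 cm).
The entire shell is enclosed: Q_enc = -2.97×10^-5 C.
Gauss's law: E·4πr² = Q_enc/ε₀.
E = k|Q_enc|/r² = (8.99×10^9)(2.97×10^-5)/(0.417)² = 1.54e6 N/C.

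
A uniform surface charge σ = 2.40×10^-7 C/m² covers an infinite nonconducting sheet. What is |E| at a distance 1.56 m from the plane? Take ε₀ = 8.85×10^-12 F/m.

1.36e4 N/C

Choose a cylindrical pillbox piercing the sheet, end faces (area A) parallel to it.
Flux Φ = 2EA and Q_enc = σA, so 2EA = σA/ε₀ ⇒ E = |σ|/(2ε₀), independent of distance.
E = |σ|/(2ε₀) = (2.40×10^-7)/(2·8.85×10^-12) = 1.36×10^4 N/C.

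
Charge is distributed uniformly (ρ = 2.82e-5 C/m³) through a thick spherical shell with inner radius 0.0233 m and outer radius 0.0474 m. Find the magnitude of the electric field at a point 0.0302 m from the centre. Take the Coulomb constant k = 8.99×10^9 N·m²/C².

|E| = 1.73e4 V/m

Use a concentric Gaussian sphere at r = 0.0302 m (within the shell material, 0.0233 m < r < 0.0474 m).
Enclosed charge is the volume from a to r: Q_enc = (4π/3)ρ(r³ − a³) = 1.759e-9 C.
Applying ∮E·dA = Q_enc/ε₀ with Φ = E(4πr²):
E = k|Q_enc|/r² = (8.99×10^9)(1.759×10^-9)/(0.0302)² = 1.73×10^4 N/C.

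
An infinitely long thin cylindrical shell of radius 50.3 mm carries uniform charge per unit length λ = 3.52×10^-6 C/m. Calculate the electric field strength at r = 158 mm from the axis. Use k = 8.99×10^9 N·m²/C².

By cylindrical symmetry E is radial; use a coaxial Gaussian cylinder of radius 158 mm and length L (r > 50.3 mm).
The full line charge is enclosed: λ_enc = 3.52e-6 C/m.
Since E is radial and uniform over the curved surface, Φ = E·2πrL = Q_enc/ε₀ = λ_enc L/ε₀.
E = 2k|λ_enc|/r = 2(8.99×10^9)(3.52×10^-6)/(0.158) = 4.01e5 N/C.

E ≈ 4.01×10^5 N/C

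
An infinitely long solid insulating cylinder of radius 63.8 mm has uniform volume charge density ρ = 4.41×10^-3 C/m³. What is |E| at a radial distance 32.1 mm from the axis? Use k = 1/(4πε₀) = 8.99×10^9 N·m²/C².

Take a coaxial cylindrical Gaussian surface of radius r = 32.1 mm and length L (r < R).
Enclosed charge per unit length: λ_enc = ρ·πr² = (4.41×10^-3)π(0.0321)² = 1.428×10^-5 C/m.
Applying ∮E·dA = Q_enc/ε₀ with the end caps contributing no flux:
E = 2k|λ_enc|/r = 2(8.99×10^9)(1.428×10^-5)/(0.0321) = 8.00×10^6 N/C.

|E| ≈ 8.00e6 N/C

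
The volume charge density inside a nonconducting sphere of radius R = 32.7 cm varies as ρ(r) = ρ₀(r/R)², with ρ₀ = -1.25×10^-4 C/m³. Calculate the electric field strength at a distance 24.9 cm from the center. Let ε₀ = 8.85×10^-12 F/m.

By spherical symmetry E is radial; choose a Gaussian sphere of radius r = 24.9 cm (r < R).
Q_enc = ∫₀^r ρ(r')·4πr'² dr' = (4πρ₀/R²) ∫₀^r r'^4 dr' = 4πρ₀ r^5/(5·R²) = -2.812×10^-6 C.
Gauss's law: E·4πr² = Q_enc/ε₀.
E = |Q_enc|/(4πε₀r²) = (2.812×10^-6)/(4π·8.85×10^-12·(0.249)²) = 4.08e5 N/C.

E = 4.08×10^5 V/m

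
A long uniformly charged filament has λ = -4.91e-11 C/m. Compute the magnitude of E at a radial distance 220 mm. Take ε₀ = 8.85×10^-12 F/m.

4.01 N/C

Choose a coaxial cylinder of radius r = 220 mm (arbitrary length L) as the Gaussian surface.
Q_enc = λL, so λ_enc = -4.91e-11 C/m.
Gauss's law: E·2πrL = λ_enc L/ε₀.
E = |λ_enc|/(2πε₀r) = (4.91×10^-11)/(2π·8.85×10^-12·0.22) = 4.01 N/C.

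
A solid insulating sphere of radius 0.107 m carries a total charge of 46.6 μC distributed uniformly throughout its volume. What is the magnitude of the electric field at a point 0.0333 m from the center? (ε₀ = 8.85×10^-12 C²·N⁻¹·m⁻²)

Use a concentric Gaussian sphere at r = 0.0333 m (r < R).
For a uniform sphere the enclosed fraction is (r/R)³, so Q_enc = (46.6 μC)(0.0333/0.107)³ = 1.405e-6 C.
Gauss's law: E·4πr² = Q_enc/ε₀.
E = |Q_enc|/(4πε₀r²) = (1.405×10^-6)/(4π·8.85×10^-12·(0.0333)²) = 1.14×10^7 N/C.

|E| ≈ 1.14e7 V/m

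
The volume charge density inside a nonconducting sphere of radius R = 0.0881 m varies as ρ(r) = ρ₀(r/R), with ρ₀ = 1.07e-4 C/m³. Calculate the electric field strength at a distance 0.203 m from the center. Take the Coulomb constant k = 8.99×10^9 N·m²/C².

By spherical symmetry E is radial; choose a Gaussian sphere of radius r = 0.203 m (r > R, all charge enclosed).
Q_enc = 4π ∫₀^R ρ₀(r'/R)^1 r'² dr' = 4πρ₀R³/4 = 2.299×10^-7 C.
Gauss's law: E·4πr² = Q_enc/ε₀.
E = k|Q_enc|/r² = (8.99×10^9)(2.299×10^-7)/(0.203)² = 5.01×10^4 N/C.

|E| = 5.01×10^4 N/C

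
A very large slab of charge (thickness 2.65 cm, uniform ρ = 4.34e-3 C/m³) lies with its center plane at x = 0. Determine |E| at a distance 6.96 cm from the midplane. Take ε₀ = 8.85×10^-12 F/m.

E ≈ 6.50×10^6 N/C

The point |x| = 6.96 cm lies outside the slab (half-thickness 0.01325 m). A symmetric pillbox spanning the full slab encloses Q_enc = ρ·d·A.
Flux = 2EA ⇒ E = |ρ|d/(2ε₀), independent of distance outside.
E = (4.34×10^-3)(0.0265)/(2·8.85×10^-12) = 6.50e6 N/C.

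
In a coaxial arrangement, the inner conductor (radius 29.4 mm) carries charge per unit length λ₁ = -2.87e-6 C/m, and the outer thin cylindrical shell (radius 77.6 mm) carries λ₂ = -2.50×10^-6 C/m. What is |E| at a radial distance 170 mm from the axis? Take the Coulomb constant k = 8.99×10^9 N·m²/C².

By cylindrical symmetry E is radial; use a coaxial Gaussian cylinder of radius 170 mm and length L (r > 77.6 mm, enclosing both).
λ_enc = λ₁ + λ₂ = (-2.87×10^-6) + (-2.50×10^-6) = -5.37×10^-6 C/m.
By Gauss's law (flux through the curved wall only), E·2πrL = λ_enc L/ε₀.
E = 2k|λ_enc|/r = 2(8.99×10^9)(5.37e-6)/(0.17) = 5.68×10^5 N/C.

|E| ≈ 5.68e5 V/m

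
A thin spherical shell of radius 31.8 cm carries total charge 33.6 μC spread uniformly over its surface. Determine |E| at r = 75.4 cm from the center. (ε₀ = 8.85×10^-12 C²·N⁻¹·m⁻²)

Symmetry ⇒ E = E(r) r̂. Gaussian sphere of radius r = 75.4 cm (r > 31.8 cm).
The entire shell is enclosed: Q_enc = 3.36×10^-5 C.
Since E is radial and uniform over the Gaussian sphere, Φ = E·4πr² = Q_enc/ε₀.
E = |Q_enc|/(4πε₀r²) = (3.36×10^-5)/(4π·8.85×10^-12·(0.754)²) = 5.31×10^5 N/C.

|E| ≈ 5.31×10^5 V/m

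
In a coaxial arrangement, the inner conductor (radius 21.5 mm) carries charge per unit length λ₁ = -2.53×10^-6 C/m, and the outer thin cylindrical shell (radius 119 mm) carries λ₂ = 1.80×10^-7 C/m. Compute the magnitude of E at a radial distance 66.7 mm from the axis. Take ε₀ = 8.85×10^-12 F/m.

Take a coaxial cylindrical Gaussian surface of radius r = 66.7 mm and length L (between the conductors, 21.5 mm < r < 119 mm).
Only the inner wire is enclosed; the outer shell contributes nothing inside itself. λ_enc = λ₁ = -2.53e-6 C/m.
Since E is radial and uniform over the curved surface, Φ = E·2πrL = Q_enc/ε₀ = λ_enc L/ε₀.
E = |λ_enc|/(2πε₀r) = (2.53×10^-6)/(2π·8.85×10^-12·0.0667) = 6.82×10^5 N/C.

6.82×10^5 V/m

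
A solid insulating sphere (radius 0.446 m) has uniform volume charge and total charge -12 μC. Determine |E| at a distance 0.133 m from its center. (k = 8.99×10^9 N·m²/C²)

1.62×10^5 N/C

By spherical symmetry E is radial; choose a Gaussian sphere of radius r = 0.133 m (r < R).
Only the charge within r is enclosed: Q_enc = Q·(r/R)³ = (-12 μC)·(0.133 m/0.446 m)³ = -3.182×10^-7 C.
By Gauss's law, ∮E·dA = E·4πr² = Q_enc/ε₀.
E = k|Q_enc|/r² = (8.99×10^9)(3.182×10^-7)/(0.133)² = 1.62×10^5 N/C.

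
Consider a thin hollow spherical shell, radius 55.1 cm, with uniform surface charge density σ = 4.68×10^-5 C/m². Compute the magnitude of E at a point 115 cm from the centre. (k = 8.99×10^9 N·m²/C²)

E ≈ 1.21×10^6 N/C

Use a concentric Gaussian sphere at r = 115 cm (r > 55.1 cm).
The entire shell is enclosed: Q_enc = σ·4πR² = (4.68×10^-5)·4π·(0.551)² = 1.785×10^-4 C.
Gauss's law: E·4πr² = Q_enc/ε₀.
E = k|Q_enc|/r² = (8.99×10^9)(1.785×10^-4)/(1.15)² = 1.21e6 N/C.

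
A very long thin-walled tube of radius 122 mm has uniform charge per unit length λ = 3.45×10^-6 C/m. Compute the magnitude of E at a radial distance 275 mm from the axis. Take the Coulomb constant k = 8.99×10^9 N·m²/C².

Take a coaxial cylindrical Gaussian surface of radius r = 275 mm and length L (r > 122 mm).
The full line charge is enclosed: λ_enc = 3.45×10^-6 C/m.
Since E is radial and uniform over the curved surface, Φ = E·2πrL = Q_enc/ε₀ = λ_enc L/ε₀.
E = 2k|λ_enc|/r = 2(8.99×10^9)(3.45e-6)/(0.275) = 2.26×10^5 N/C.

E ≈ 2.26×10^5 N/C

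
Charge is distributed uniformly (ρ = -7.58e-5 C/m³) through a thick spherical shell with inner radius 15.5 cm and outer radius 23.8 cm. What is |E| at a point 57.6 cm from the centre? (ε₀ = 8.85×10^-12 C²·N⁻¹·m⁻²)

E = 8.40×10^4 N/C

Symmetry ⇒ E = E(r) r̂. Gaussian sphere of radius r = 57.6 cm (r > 23.8 cm, enclosing the whole shell).
Q_enc = ρ·(4π/3)(b³ − a³) = (-7.58×10^-5)·(4π/3)·((0.238)³ − (0.155)³) = -3.098e-6 C.
Gauss's law: E·4πr² = Q_enc/ε₀.
E = |Q_enc|/(4πε₀r²) = (3.098×10^-6)/(4π·8.85×10^-12·(0.576)²) = 8.40×10^4 N/C.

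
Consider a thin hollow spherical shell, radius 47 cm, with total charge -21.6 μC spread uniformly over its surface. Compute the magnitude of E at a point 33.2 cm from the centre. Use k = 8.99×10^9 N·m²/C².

E = 0 (no enclosed charge)

Use a concentric Gaussian sphere at r = 33.2 cm (inside the shell, r < 47 cm).
All the charge is outside the Gaussian surface: Q_enc = 0, hence E = 0 everywhere inside the shell.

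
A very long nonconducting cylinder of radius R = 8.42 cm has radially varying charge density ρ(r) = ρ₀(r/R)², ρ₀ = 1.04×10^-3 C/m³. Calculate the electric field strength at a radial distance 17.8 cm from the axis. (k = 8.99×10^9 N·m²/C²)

E = 1.17e6 V/m

Choose a coaxial cylinder of radius r = 17.8 cm (arbitrary length L) as the Gaussian surface (r > R, full charge per length enclosed).
λ_enc = 2π ∫₀^R ρ₀(r'/R)^2 r' dr' = 2πρ₀R²/4 = 1.158×10^-5 C/m.
Gauss's law: E·2πrL = λ_enc L/ε₀.
E = 2k|λ_enc|/r = 2(8.99×10^9)(1.158×10^-5)/(0.178) = 1.17×10^6 N/C.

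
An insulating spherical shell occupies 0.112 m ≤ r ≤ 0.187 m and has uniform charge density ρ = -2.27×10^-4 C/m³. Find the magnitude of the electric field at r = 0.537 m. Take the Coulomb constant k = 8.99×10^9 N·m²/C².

|E| ≈ 1.52e5 V/m

Take a concentric spherical Gaussian surface of radius r = 0.537 m (r > 0.187 m, enclosing the whole shell).
Q_enc = ρ·(4π/3)(b³ − a³) = (-2.27e-4)·(4π/3)·((0.187)³ − (0.112)³) = -4.882×10^-6 C.
Applying ∮E·dA = Q_enc/ε₀ with Φ = E(4πr²):
E = k|Q_enc|/r² = (8.99×10^9)(4.882×10^-6)/(0.537)² = 1.52e5 N/C.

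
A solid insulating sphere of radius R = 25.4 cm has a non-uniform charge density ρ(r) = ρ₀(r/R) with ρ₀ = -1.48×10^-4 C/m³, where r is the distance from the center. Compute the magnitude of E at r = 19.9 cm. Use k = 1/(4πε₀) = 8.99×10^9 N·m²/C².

6.52e5 N/C

Use a concentric Gaussian sphere at r = 19.9 cm (r < R).
Integrate the density: Q_enc = 4π ∫₀^r ρ₀(r'/R)^1 r'² dr' = 4πρ₀ r^4/(4·R) = -2.871e-6 C.
By Gauss's law, ∮E·dA = E·4πr² = Q_enc/ε₀.
E = k|Q_enc|/r² = (8.99×10^9)(2.871×10^-6)/(0.199)² = 6.52×10^5 N/C.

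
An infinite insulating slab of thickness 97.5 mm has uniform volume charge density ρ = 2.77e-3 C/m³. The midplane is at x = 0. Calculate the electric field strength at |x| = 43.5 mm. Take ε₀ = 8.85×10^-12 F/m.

E = 1.36×10^7 N/C

By symmetry E is perpendicular to the slab. A Gaussian pillbox from −43.5 mm to +43.5 mm (face area A) lies entirely within the slab.
Q_enc = ρ·(2x)·A and flux = 2EA, so 2EA = 2ρxA/ε₀ ⇒ E = |ρ|x/ε₀.
E = (2.77×10^-3)(0.0435)/(8.85×10^-12) = 1.36×10^7 N/C.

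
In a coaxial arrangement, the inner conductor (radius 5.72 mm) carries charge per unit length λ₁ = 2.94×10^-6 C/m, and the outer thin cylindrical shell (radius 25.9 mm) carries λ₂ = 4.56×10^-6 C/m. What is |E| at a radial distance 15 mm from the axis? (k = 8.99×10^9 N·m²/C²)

|E| ≈ 3.52×10^6 N/C

Take a coaxial cylindrical Gaussian surface of radius r = 15 mm and length L (between the conductors, 5.72 mm < r < 25.9 mm).
Only the inner wire is enclosed; the outer shell contributes nothing inside itself. λ_enc = λ₁ = 2.94×10^-6 C/m.
Applying ∮E·dA = Q_enc/ε₀ with the end caps contributing no flux:
E = 2k|λ_enc|/r = 2(8.99×10^9)(2.94×10^-6)/(0.015) = 3.52×10^6 N/C.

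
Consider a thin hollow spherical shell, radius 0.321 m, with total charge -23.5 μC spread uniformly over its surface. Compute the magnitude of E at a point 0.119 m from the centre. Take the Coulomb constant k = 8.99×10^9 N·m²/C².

E = 0

By spherical symmetry E is radial; choose a Gaussian sphere of radius r = 0.119 m (inside the shell, r < 0.321 m).
No charge lies within this surface, so Q_enc = 0 and Gauss's law gives E·4πr² = 0 ⇒ E = 0.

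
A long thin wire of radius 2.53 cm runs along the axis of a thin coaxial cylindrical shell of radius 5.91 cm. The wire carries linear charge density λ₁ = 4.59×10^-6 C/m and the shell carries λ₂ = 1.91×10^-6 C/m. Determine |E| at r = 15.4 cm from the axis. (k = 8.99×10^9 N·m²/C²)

|E| ≈ 7.59e5 V/m

Take a coaxial cylindrical Gaussian surface of radius r = 15.4 cm and length L (r > 5.91 cm, enclosing both).
λ_enc = λ₁ + λ₂ = (4.59e-6) + (1.91×10^-6) = 6.50×10^-6 C/m.
Gauss's law: E·2πrL = λ_enc L/ε₀.
E = 2k|λ_enc|/r = 2(8.99×10^9)(6.50e-6)/(0.154) = 7.59e5 N/C.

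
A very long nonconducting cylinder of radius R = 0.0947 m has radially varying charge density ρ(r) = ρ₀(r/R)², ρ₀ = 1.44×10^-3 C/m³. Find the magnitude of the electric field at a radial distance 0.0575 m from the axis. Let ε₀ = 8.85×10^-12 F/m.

8.62e5 N/C

Take a coaxial cylindrical Gaussian surface of radius r = 0.0575 m and length L (r < R).
Integrating ρ over the cross-section to radius r: λ_enc = (2πρ₀/R²) ∫₀^r r'^3 dr' = 2πρ₀ r^4/(4·R²) = 2.757e-6 C/m.
Gauss's law: E·2πrL = λ_enc L/ε₀.
E = |λ_enc|/(2πε₀r) = (2.757e-6)/(2π·8.85×10^-12·0.0575) = 8.62×10^5 N/C.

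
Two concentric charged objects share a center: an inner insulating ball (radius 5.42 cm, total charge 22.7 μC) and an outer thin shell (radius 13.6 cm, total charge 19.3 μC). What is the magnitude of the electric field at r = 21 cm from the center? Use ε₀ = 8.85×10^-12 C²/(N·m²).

By spherical symmetry E is radial; choose a Gaussian sphere of radius r = 21 cm (r > 13.6 cm, enclosing both).
Q_enc = (22.7 μC) + (19.3 μC) = 4.20e-5 C.
Since E is radial and uniform over the Gaussian sphere, Φ = E·4πr² = Q_enc/ε₀.
E = |Q_enc|/(4πε₀r²) = (4.20e-5)/(4π·8.85×10^-12·(0.21)²) = 8.56×10^6 N/C.

E = 8.56×10^6 V/m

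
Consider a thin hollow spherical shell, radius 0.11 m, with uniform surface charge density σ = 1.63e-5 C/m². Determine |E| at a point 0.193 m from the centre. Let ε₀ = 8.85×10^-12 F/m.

E ≈ 5.98e5 V/m

Take a concentric spherical Gaussian surface of radius r = 0.193 m (r > 0.11 m).
The entire shell is enclosed: Q_enc = σ·4πR² = (1.63e-5)·4π·(0.11)² = 2.478e-6 C.
Gauss's law: E·4πr² = Q_enc/ε₀.
E = |Q_enc|/(4πε₀r²) = (2.478e-6)/(4π·8.85×10^-12·(0.193)²) = 5.98×10^5 N/C.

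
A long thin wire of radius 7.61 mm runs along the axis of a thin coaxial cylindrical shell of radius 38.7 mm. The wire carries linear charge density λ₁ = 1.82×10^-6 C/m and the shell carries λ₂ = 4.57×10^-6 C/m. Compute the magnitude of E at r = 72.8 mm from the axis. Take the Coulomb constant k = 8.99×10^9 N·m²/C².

E ≈ 1.58e6 N/C

By cylindrical symmetry E is radial; use a coaxial Gaussian cylinder of radius 72.8 mm and length L (r > 38.7 mm, enclosing both).
λ_enc = λ₁ + λ₂ = (1.82×10^-6) + (4.57×10^-6) = 6.39×10^-6 C/m.
Gauss's law: E·2πrL = λ_enc L/ε₀.
E = 2k|λ_enc|/r = 2(8.99×10^9)(6.39e-6)/(0.0728) = 1.58×10^6 N/C.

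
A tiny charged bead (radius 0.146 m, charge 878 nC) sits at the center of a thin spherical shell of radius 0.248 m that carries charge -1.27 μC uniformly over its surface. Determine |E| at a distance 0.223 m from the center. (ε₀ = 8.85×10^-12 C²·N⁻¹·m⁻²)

By spherical symmetry E is radial; choose a Gaussian sphere of radius r = 0.223 m (between the bodies, 0.146 m < r < 0.248 m).
Only the inner charge is enclosed; the outer shell contributes nothing inside itself. Q_enc = 878 nC = 8.78×10^-7 C.
Applying ∮E·dA = Q_enc/ε₀ with Φ = E(4πr²):
E = |Q_enc|/(4πε₀r²) = (8.78×10^-7)/(4π·8.85×10^-12·(0.223)²) = 1.59×10^5 N/C.

E ≈ 1.59×10^5 N/C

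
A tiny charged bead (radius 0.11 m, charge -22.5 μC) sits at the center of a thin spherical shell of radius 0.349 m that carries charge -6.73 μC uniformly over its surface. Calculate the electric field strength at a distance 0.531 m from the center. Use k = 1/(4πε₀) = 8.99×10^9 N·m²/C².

E = 9.32×10^5 V/m

Symmetry ⇒ E = E(r) r̂. Gaussian sphere of radius r = 0.531 m (r > 0.349 m, enclosing both).
Q_enc = (-22.5 μC) + (-6.73 μC) = -2.923×10^-5 C.
Gauss's law: E·4πr² = Q_enc/ε₀.
E = k|Q_enc|/r² = (8.99×10^9)(2.923e-5)/(0.531)² = 9.32×10^5 N/C.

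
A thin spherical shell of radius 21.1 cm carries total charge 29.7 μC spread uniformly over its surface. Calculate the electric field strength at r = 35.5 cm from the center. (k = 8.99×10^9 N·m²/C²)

|E| = 2.12e6 V/m

Use a concentric Gaussian sphere at r = 35.5 cm (r > 21.1 cm).
The entire shell is enclosed: Q_enc = 2.97×10^-5 C.
Applying ∮E·dA = Q_enc/ε₀ with Φ = E(4πr²):
E = k|Q_enc|/r² = (8.99×10^9)(2.97×10^-5)/(0.355)² = 2.12e6 N/C.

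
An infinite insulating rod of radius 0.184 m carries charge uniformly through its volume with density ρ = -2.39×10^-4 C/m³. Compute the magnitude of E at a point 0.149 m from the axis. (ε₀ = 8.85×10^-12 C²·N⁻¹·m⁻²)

Coaxial Gaussian cylinder, radius r = 0.149 m, length L (r < R).
Charge inside radius r per length L is ρ·πr²·L, so λ_enc = ρπr² = -1.667e-5 C/m.
Applying ∮E·dA = Q_enc/ε₀ with the end caps contributing no flux:
E = |λ_enc|/(2πε₀r) = (1.667e-5)/(2π·8.85×10^-12·0.149) = 2.01×10^6 N/C.

|E| = 2.01e6 N/C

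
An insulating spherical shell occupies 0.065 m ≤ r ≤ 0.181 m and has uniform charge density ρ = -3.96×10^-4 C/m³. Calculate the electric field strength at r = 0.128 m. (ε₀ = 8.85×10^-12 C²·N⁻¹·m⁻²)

Use a concentric Gaussian sphere at r = 0.128 m (within the shell material, 0.065 m < r < 0.181 m).
Enclosed charge is the volume from a to r: Q_enc = (4π/3)ρ(r³ − a³) = -3.023×10^-6 C.
Gauss's law: E·4πr² = Q_enc/ε₀.
E = |Q_enc|/(4πε₀r²) = (3.023×10^-6)/(4π·8.85×10^-12·(0.128)²) = 1.66×10^6 N/C.

|E| ≈ 1.66e6 N/C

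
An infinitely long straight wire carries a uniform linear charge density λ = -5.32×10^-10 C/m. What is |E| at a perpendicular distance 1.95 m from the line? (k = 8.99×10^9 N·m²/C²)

Coaxial Gaussian cylinder, radius r = 1.95 m, length L.
Q_enc = λL, so λ_enc = -5.32e-10 C/m.
Applying ∮E·dA = Q_enc/ε₀ with the end caps contributing no flux:
E = 2k|λ_enc|/r = 2(8.99×10^9)(5.32×10^-10)/(1.95) = 4.91 N/C.

E = 4.91 N/C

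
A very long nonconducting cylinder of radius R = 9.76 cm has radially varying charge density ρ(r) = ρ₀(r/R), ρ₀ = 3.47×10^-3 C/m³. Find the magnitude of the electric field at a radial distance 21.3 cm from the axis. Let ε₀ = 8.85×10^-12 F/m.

E = 5.85e6 N/C

Take a coaxial cylindrical Gaussian surface of radius r = 21.3 cm and length L (r > R, full charge per length enclosed).
λ_enc = 2π ∫₀^R ρ₀(r'/R)^1 r' dr' = 2πρ₀R²/3 = 6.923×10^-5 C/m.
By Gauss's law (flux through the curved wall only), E·2πrL = λ_enc L/ε₀.
E = |λ_enc|/(2πε₀r) = (6.923×10^-5)/(2π·8.85×10^-12·0.213) = 5.85×10^6 N/C.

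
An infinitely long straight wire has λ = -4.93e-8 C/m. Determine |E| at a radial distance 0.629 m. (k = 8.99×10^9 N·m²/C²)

By cylindrical symmetry E is radial; use a coaxial Gaussian cylinder of radius 0.629 m and length L.
Q_enc = λL, so λ_enc = -4.93×10^-8 C/m.
By Gauss's law (flux through the curved wall only), E·2πrL = λ_enc L/ε₀.
E = 2k|λ_enc|/r = 2(8.99×10^9)(4.93×10^-8)/(0.629) = 1.41e3 N/C.

1.41×10^3 N/C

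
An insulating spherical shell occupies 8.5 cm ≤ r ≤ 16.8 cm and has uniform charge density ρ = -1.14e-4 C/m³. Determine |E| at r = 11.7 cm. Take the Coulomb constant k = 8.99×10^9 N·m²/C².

|E| = 3.10×10^5 V/m

Use a concentric Gaussian sphere at r = 11.7 cm (within the shell material, 8.5 cm < r < 16.8 cm).
Enclosed charge is the volume from a to r: Q_enc = (4π/3)ρ(r³ − a³) = -4.715×10^-7 C.
Gauss's law: E·4πr² = Q_enc/ε₀.
E = k|Q_enc|/r² = (8.99×10^9)(4.715e-7)/(0.117)² = 3.10e5 N/C.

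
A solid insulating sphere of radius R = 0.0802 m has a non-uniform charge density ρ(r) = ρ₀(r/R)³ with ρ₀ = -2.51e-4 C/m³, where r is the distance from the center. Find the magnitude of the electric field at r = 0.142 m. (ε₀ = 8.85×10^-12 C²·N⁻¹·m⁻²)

E = 1.21×10^5 V/m

Symmetry ⇒ E = E(r) r̂. Gaussian sphere of radius r = 0.142 m (r > R, all charge enclosed).
Q_enc = 4π ∫₀^R ρ₀(r'/R)^3 r'² dr' = 4πρ₀R³/6 = -2.712×10^-7 C.
Since E is radial and uniform over the Gaussian sphere, Φ = E·4πr² = Q_enc/ε₀.
E = |Q_enc|/(4πε₀r²) = (2.712×10^-7)/(4π·8.85×10^-12·(0.142)²) = 1.21×10^5 N/C.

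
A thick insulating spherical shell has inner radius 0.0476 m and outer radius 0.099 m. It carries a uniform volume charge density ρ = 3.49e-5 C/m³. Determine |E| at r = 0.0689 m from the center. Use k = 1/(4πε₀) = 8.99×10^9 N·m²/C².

6.07×10^4 N/C

Use a concentric Gaussian sphere at r = 0.0689 m (within the shell material, 0.0476 m < r < 0.099 m).
Only the shell between 0.0476 m and r is enclosed: Q_enc = ρ·(4π/3)(r³ − a³) = (3.49e-5)·(4π/3)·((0.0689)³ − (0.0476)³) = 3.205×10^-8 C.
Applying ∮E·dA = Q_enc/ε₀ with Φ = E(4πr²):
E = k|Q_enc|/r² = (8.99×10^9)(3.205×10^-8)/(0.0689)² = 6.07×10^4 N/C.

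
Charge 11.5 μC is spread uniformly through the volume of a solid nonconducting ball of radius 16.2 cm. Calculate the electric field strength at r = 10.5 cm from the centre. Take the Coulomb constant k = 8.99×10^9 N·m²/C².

2.55×10^6 N/C

Symmetry ⇒ E = E(r) r̂. Gaussian sphere of radius r = 10.5 cm (r < R).
For a uniform sphere the enclosed fraction is (r/R)³, so Q_enc = (11.5 μC)(0.105/0.162)³ = 3.131×10^-6 C.
By Gauss's law, ∮E·dA = E·4πr² = Q_enc/ε₀.
E = k|Q_enc|/r² = (8.99×10^9)(3.131×10^-6)/(0.105)² = 2.55×10^6 N/C.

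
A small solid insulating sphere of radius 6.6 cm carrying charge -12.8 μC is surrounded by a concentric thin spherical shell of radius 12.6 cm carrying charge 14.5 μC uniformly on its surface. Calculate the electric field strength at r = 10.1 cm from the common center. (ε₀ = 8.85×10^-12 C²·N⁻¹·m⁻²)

1.13×10^7 N/C

Symmetry ⇒ E = E(r) r̂. Gaussian sphere of radius r = 10.1 cm (between the bodies, 6.6 cm < r < 12.6 cm).
Only the inner charge is enclosed; the outer shell contributes nothing inside itself. Q_enc = -12.8 μC = -1.28×10^-5 C.
By Gauss's law, ∮E·dA = E·4πr² = Q_enc/ε₀.
E = |Q_enc|/(4πε₀r²) = (1.28×10^-5)/(4π·8.85×10^-12·(0.101)²) = 1.13×10^7 N/C.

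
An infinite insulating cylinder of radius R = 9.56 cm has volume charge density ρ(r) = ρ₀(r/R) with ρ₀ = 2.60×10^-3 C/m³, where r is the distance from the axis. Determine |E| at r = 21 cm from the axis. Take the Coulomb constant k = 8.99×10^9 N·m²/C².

|E| = 4.26×10^6 N/C

Choose a coaxial cylinder of radius r = 21 cm (arbitrary length L) as the Gaussian surface (r > R, full charge per length enclosed).
λ_enc = 2π ∫₀^R ρ₀(r'/R)^1 r' dr' = 2πρ₀R²/3 = 4.977e-5 C/m.
Gauss's law: E·2πrL = λ_enc L/ε₀.
E = 2k|λ_enc|/r = 2(8.99×10^9)(4.977e-5)/(0.21) = 4.26×10^6 N/C.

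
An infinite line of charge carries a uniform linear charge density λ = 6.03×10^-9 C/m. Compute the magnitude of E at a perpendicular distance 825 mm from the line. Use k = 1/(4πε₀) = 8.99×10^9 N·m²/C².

Take a coaxial cylindrical Gaussian surface of radius r = 825 mm and length L.
Q_enc = λL, so λ_enc = 6.03×10^-9 C/m.
By Gauss's law (flux through the curved wall only), E·2πrL = λ_enc L/ε₀.
E = 2k|λ_enc|/r = 2(8.99×10^9)(6.03×10^-9)/(0.825) = 131 N/C.

E ≈ 131 N/C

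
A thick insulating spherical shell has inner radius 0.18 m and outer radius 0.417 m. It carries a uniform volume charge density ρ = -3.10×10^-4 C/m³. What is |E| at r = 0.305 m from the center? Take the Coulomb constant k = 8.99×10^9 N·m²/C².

|E| = 2.83e6 N/C

Take a concentric spherical Gaussian surface of radius r = 0.305 m (within the shell material, 0.18 m < r < 0.417 m).
Only the shell between 0.18 m and r is enclosed: Q_enc = ρ·(4π/3)(r³ − a³) = (-3.10×10^-4)·(4π/3)·((0.305)³ − (0.18)³) = -2.927e-5 C.
By Gauss's law, ∮E·dA = E·4πr² = Q_enc/ε₀.
E = k|Q_enc|/r² = (8.99×10^9)(2.927×10^-5)/(0.305)² = 2.83e6 N/C.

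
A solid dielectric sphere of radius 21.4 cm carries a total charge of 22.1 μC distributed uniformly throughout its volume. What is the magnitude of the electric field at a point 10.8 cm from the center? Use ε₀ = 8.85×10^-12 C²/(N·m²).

Take a concentric spherical Gaussian surface of radius r = 10.8 cm (r < R).
For a uniform sphere the enclosed fraction is (r/R)³, so Q_enc = (22.1 μC)(0.108/0.214)³ = 2.841×10^-6 C.
Applying ∮E·dA = Q_enc/ε₀ with Φ = E(4πr²):
E = |Q_enc|/(4πε₀r²) = (2.841×10^-6)/(4π·8.85×10^-12·(0.108)²) = 2.19×10^6 N/C.

E = 2.19×10^6 N/C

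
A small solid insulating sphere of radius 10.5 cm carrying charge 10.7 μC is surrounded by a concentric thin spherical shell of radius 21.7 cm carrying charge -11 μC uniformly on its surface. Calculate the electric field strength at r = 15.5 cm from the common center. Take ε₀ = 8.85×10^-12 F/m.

Symmetry ⇒ E = E(r) r̂. Gaussian sphere of radius r = 15.5 cm (between the bodies, 10.5 cm < r < 21.7 cm).
Only the inner charge is enclosed; the outer shell contributes nothing inside itself. Q_enc = 10.7 μC = 1.07×10^-5 C.
Since E is radial and uniform over the Gaussian sphere, Φ = E·4πr² = Q_enc/ε₀.
E = |Q_enc|/(4πε₀r²) = (1.07e-5)/(4π·8.85×10^-12·(0.155)²) = 4.00×10^6 N/C.

4.00×10^6 N/C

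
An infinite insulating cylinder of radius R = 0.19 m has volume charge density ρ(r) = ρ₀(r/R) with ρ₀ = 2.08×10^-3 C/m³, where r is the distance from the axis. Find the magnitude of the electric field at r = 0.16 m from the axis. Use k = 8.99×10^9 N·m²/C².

E = 1.06×10^7 V/m

Take a coaxial cylindrical Gaussian surface of radius r = 0.16 m and length L (r < R).
λ_enc = ∫₀^r ρ(r')·2πr' dr' = (2πρ₀/R)·r^3/3 = 9.391e-5 C/m.
By Gauss's law (flux through the curved wall only), E·2πrL = λ_enc L/ε₀.
E = 2k|λ_enc|/r = 2(8.99×10^9)(9.391×10^-5)/(0.16) = 1.06×10^7 N/C.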